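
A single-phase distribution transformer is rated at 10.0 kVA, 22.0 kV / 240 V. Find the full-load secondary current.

I_s ≈ 41.7 A

I_s = S/V_s = 10000/240 = 41.7 A.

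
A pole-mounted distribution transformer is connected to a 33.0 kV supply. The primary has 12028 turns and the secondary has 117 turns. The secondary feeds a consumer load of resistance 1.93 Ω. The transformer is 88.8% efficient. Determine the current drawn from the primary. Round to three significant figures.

I_p ≈ 1.82 A

V_s = 33000 × 117/12028 = 321.00 V.
I_s = V_s/R = 321.00/1.93 = 166.32 A.
P_out = V_s I_s = 321.00 × 166.32 = 53389 W.
P_in = P_out/η = 53389/0.888 = 60123 W.
I_p = P_in/V_p = 60123/33000 = 1.82 A.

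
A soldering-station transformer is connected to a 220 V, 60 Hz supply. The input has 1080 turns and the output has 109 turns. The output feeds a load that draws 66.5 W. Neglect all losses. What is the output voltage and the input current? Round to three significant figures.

V_out ≈ 22.2 V, I_in ≈ 0.302 A

V_out = V_in × N_out/N_in = 220 × 109/1080 = 22.204 V.
I_out = P/V_out = 66.5/22.204 = 2.9950 A.
I_in = I_out × N_out/N_in = 2.9950 × 109/1080 = 0.302 A.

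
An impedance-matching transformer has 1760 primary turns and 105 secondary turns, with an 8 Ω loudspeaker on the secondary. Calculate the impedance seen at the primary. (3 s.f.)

Z_p ≈ 2250 Ω

Z_p = (N_p/N_s)² × Z_s = (1760/105)² × 8 = 2250 Ω.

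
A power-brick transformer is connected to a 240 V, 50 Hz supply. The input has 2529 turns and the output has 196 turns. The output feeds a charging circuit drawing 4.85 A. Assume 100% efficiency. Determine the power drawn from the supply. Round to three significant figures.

P ≈ 90.2 W

I_in = I_out × N_out/N_in = 4.85 × 196/2529 = 0.37588 A.
P = V_in I_in = 240 × 0.37588 = 90.2 W.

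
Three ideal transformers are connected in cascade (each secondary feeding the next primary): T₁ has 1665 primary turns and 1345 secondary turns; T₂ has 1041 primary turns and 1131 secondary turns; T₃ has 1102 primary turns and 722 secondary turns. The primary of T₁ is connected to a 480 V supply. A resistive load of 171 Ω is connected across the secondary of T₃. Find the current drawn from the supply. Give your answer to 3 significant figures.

I_supply ≈ 0.928 A

Secondary of T₁: V = 480.00 × 1345/1665 = 387.75 V.
Secondary of T₂: V = 387.75 × 1131/1041 = 421.27 V.
Secondary of T₃: V = 421.27 × 722/1102 = 276.00 V.
I_load = 276.00/171 = 1.6141 A, so P_out = 276.00 × 1.6141 = 445.49 W.
All ideal ⇒ P_in = P_out, so I_supply = 445.49/480 = 0.928 A.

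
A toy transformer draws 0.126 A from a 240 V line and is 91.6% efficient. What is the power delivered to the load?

P_out ≈ 27.7 W

P_in = V_p I_p = 240 × 0.126 = 30.240 W.
P_out = η P_in = 0.916 × 30.240 = 27.7 W.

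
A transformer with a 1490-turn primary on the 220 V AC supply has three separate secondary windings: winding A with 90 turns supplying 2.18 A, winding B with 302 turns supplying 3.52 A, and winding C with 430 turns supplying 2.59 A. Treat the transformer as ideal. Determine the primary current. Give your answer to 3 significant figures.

V_A = 220 × 90/1490 = 13.289 V; V_B = 220 × 302/1490 = 44.591 V; V_C = 220 × 430/1490 = 63.490 V.
P_out = V_A I_A + V_B I_B + V_C I_C = 13.289×2.18 + 44.591×3.52 + 63.490×2.59 = 28.969 + 156.96 + 164.44 = 350.37 W.
Ideal ⇒ P_in = P_out, so I_p = P_out/V_p = 350.37/220 = 1.59 A.

I_p ≈ 1.59 A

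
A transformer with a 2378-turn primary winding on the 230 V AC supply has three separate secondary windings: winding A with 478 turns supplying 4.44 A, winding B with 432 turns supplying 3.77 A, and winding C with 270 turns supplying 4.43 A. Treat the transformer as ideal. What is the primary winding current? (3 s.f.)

V_A = 230 × 478/2378 = 46.232 V; V_B = 230 × 432/2378 = 41.783 V; V_C = 230 × 270/2378 = 26.114 V.
P_out = V_A I_A + V_B I_B + V_C I_C = 46.232×4.44 + 41.783×3.77 + 26.114×4.43 = 205.27 + 157.52 + 115.69 = 478.48 W.
Ideal ⇒ P_in = P_out, so I_p = P_out/V_p = 478.48/230 = 2.08 A.

I_p ≈ 2.08 A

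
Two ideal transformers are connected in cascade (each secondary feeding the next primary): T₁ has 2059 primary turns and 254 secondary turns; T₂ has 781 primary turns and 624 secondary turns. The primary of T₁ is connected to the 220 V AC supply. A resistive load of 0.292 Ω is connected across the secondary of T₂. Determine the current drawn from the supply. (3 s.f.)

After T₁: V = 220.00 × 254/2059 = 27.139 V.
After T₂: V = 27.139 × 624/781 = 21.684 V.
I_load = 21.684/0.292 = 74.259 A, so P_out = 21.684 × 74.259 = 1610.2 W.
All ideal ⇒ P_in = P_out, so I_supply = 1610.2/220 = 7.32 A.

I_supply ≈ 7.32 A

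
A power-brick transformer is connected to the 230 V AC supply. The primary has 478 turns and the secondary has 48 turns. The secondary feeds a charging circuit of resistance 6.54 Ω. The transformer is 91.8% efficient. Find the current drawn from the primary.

V_s = 230 × 48/478 = 23.096 V.
I_s = V_s/R = 23.096/6.54 = 3.5315 A.
P_out = V_s I_s = 23.096 × 3.5315 = 81.565 W.
P_in = P_out/η = 81.565/0.918 = 88.851 W.
I_p = P_in/V_p = 88.851/230 = 0.386 A.

I_p ≈ 0.386 A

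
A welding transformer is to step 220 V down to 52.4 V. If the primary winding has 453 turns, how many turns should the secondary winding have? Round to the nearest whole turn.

N_s = 108 turns

N_s/N_p = V_s/V_p, so N_s = 453 × 52.4/220 = 107.9 ≈ 108 turns.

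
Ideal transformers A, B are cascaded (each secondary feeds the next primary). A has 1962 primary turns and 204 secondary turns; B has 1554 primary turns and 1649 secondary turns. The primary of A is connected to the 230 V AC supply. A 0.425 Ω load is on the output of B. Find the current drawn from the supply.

I_supply ≈ 6.59 A

After A: V = 230.00 × 204/1962 = 23.914 V.
After B: V = 23.914 × 1649/1554 = 25.376 V.
I_load = 25.376/0.425 = 59.709 A, so P_out = 25.376 × 59.709 = 1515.2 W.
All ideal ⇒ P_in = P_out, so I_supply = 1515.2/230 = 6.59 A.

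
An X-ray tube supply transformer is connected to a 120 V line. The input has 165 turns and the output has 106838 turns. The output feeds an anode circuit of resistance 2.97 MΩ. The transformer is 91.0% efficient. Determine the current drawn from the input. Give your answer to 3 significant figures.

I_in ≈ 18.6 A

V_out = 120 × 106838/165 = 77700 V.
I_out = V_out/R = 77700/(2.97×10^6) = 0.026162 A.
P_out = V_out I_out = 77700 × 0.026162 = 2032.8 W.
P_in = P_out/η = 2032.8/0.910 = 2233.8 W.
I_in = P_in/V_in = 2233.8/120 = 18.6 A.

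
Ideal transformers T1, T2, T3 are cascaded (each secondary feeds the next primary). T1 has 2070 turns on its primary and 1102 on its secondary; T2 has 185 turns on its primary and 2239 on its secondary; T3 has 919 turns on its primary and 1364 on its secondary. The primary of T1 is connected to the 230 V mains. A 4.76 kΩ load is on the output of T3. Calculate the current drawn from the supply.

I_supply ≈ 4.42 A

After T1: V = 230.00 × 1102/2070 = 122.44 V.
After T2: V = 122.44 × 2239/185 = 1481.9 V.
After T3: V = 1481.9 × 1364/919 = 2199.5 V.
I_load = 2199.5/4760 = 0.46208 A, so P_out = 2199.5 × 0.46208 = 1016.3 W.
All ideal ⇒ P_in = P_out, so I_supply = 1016.3/230 = 4.42 A.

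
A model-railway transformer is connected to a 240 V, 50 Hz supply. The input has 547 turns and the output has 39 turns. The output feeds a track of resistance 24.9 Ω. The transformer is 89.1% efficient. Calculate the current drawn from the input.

I_in ≈ 0.0550 A

V_out = 240 × 39/547 = 17.112 V.
I_out = V_out/R = 17.112/24.9 = 0.68721 A.
P_out = V_out I_out = 17.112 × 0.68721 = 11.759 W.
P_in = P_out/η = 11.759/0.891 = 13.198 W.
I_in = P_in/V_in = 13.198/240 = 0.0550 A.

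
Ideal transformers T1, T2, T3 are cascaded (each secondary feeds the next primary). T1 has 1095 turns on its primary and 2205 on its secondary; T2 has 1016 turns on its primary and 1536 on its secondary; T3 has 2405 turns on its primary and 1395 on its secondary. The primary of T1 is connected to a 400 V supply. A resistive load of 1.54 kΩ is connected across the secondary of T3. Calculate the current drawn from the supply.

After T1: V = 400.00 × 2205/1095 = 805.48 V.
After T2: V = 805.48 × 1536/1016 = 1217.7 V.
After T3: V = 1217.7 × 1395/2405 = 706.34 V.
I_load = 706.34/1540 = 0.45866 A, so P_out = 706.34 × 0.45866 = 323.97 W.
All ideal ⇒ P_in = P_out, so I_supply = 323.97/400 = 0.810 A.

I_supply ≈ 0.810 A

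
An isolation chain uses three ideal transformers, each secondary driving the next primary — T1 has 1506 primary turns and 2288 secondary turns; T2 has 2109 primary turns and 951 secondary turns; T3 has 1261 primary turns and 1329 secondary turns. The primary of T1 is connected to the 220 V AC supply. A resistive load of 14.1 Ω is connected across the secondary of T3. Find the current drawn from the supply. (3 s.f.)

After T1: V = 220.00 × 2288/1506 = 334.24 V.
After T2: V = 334.24 × 951/2109 = 150.72 V.
After T3: V = 150.72 × 1329/1261 = 158.84 V.
I_load = 158.84/14.1 = 11.265 A, so P_out = 158.84 × 11.265 = 1789.4 W.
All ideal ⇒ P_in = P_out, so I_supply = 1789.4/220 = 8.13 A.

I_supply ≈ 8.13 A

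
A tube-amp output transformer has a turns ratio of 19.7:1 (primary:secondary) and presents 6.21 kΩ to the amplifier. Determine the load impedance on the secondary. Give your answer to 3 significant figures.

Z_s = Z_p/(N_p/N_s)² = 6210/19.7² = 16.0 Ω.

Z_s ≈ 16.0 Ω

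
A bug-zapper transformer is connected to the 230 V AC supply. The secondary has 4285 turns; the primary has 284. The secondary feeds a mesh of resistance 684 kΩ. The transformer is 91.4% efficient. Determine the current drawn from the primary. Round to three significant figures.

I_p ≈ 0.0838 A

V_s = 230 × 4285/284 = 3470.2 V.
I_s = V_s/R = 3470.2/684000 = 0.0050735 A.
P_out = V_s I_s = 3470.2 × 0.0050735 = 17.606 W.
P_in = P_out/η = 17.606/0.914 = 19.263 W.
I_p = P_in/V_p = 19.263/230 = 0.0838 A.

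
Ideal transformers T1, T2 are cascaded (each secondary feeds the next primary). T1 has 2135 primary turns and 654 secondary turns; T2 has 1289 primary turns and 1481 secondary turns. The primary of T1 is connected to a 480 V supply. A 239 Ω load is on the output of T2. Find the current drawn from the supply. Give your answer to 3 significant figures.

I_supply ≈ 0.249 A

After T1: V = 480.00 × 654/2135 = 147.04 V.
After T2: V = 147.04 × 1481/1289 = 168.94 V.
I_load = 168.94/239 = 0.70685 A, so P_out = 168.94 × 0.70685 = 119.41 W.
All ideal ⇒ P_in = P_out, so I_supply = 119.41/480 = 0.249 A.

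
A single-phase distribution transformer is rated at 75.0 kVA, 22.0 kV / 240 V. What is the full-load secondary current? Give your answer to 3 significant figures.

I_s = S/V_s = 75000/240 = 312 A.

I_s ≈ 312 A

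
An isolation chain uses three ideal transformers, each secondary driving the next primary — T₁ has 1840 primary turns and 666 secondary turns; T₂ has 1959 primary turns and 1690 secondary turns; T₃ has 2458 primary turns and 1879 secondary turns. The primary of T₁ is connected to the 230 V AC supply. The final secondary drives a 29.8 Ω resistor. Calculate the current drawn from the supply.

I_supply ≈ 0.440 A

After T₁: V = 230.00 × 666/1840 = 83.250 V.
After T₂: V = 83.250 × 1690/1959 = 71.819 V.
After T₃: V = 71.819 × 1879/2458 = 54.901 V.
I_load = 54.901/29.8 = 1.8423 A, so P_out = 54.901 × 1.8423 = 101.15 W.
All ideal ⇒ P_in = P_out, so I_supply = 101.15/230 = 0.440 A.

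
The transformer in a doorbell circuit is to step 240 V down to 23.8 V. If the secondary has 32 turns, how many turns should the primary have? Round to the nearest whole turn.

N_p = 323 turns

N_p/N_s = V_p/V_s, so N_p = 32 × 240/23.8 = 322.7 ≈ 323 turns.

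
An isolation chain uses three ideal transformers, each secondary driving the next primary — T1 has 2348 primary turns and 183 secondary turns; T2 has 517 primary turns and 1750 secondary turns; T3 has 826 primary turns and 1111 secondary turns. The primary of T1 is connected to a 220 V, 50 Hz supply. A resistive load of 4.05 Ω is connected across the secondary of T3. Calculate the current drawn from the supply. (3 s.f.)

I_supply ≈ 6.84 A

Secondary of T1: V = 220.00 × 183/2348 = 17.147 V.
Secondary of T2: V = 17.147 × 1750/517 = 58.039 V.
Secondary of T3: V = 58.039 × 1111/826 = 78.065 V.
I_load = 78.065/4.05 = 19.275 A, so P_out = 78.065 × 19.275 = 1504.7 W.
All ideal ⇒ P_in = P_out, so I_supply = 1504.7/220 = 6.84 A.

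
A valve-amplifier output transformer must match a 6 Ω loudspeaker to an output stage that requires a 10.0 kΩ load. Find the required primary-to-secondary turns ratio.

N_p/N_s ≈ 40.8

Z_p/Z_s = (N_p/N_s)², so N_p/N_s = √(10000/6) = √1670 = 40.8.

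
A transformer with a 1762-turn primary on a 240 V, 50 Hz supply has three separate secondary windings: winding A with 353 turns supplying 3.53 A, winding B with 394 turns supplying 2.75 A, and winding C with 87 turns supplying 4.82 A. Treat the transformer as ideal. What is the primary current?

I_p ≈ 1.56 A

V_A = 240 × 353/1762 = 48.082 V; V_B = 240 × 394/1762 = 53.666 V; V_C = 240 × 87/1762 = 11.850 V.
P_out = V_A I_A + V_B I_B + V_C I_C = 48.082×3.53 + 53.666×2.75 + 11.850×4.82 = 169.73 + 147.58 + 57.118 = 374.43 W.
Ideal ⇒ P_in = P_out, so I_p = P_out/V_p = 374.43/240 = 1.56 A.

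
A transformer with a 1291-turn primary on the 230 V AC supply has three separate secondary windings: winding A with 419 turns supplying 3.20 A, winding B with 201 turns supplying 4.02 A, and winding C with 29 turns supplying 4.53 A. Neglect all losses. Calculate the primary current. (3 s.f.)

I_p ≈ 1.77 A

V_A = 230 × 419/1291 = 74.648 V; V_B = 230 × 201/1291 = 35.809 V; V_C = 230 × 29/1291 = 5.1665 V.
P_out = V_A I_A + V_B I_B + V_C I_C = 74.648×3.20 + 35.809×4.02 + 5.1665×4.53 = 238.87 + 143.95 + 23.404 = 406.23 W.
Ideal ⇒ P_in = P_out, so I_p = P_out/V_p = 406.23/230 = 1.77 A.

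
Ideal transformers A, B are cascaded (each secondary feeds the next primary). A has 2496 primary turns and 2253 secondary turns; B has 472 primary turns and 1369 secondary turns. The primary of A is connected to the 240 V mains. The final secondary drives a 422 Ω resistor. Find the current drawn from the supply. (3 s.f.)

I_supply ≈ 3.90 A

After A: V = 240.00 × 2253/2496 = 216.63 V.
After B: V = 216.63 × 1369/472 = 628.33 V.
I_load = 628.33/422 = 1.4889 A, so P_out = 628.33 × 1.4889 = 935.55 W.
All ideal ⇒ P_in = P_out, so I_supply = 935.55/240 = 3.90 A.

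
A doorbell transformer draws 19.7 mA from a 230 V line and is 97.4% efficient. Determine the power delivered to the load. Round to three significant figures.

P_in = V_p I_p = 230 × 0.0197 = 4.5310 W.
P_out = η P_in = 0.974 × 4.5310 = 4.41 W.

P_out ≈ 4.41 W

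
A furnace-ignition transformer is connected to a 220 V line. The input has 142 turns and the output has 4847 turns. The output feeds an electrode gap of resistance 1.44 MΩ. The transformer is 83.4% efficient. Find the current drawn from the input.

V_out = 220 × 4847/142 = 7509.4 V.
I_out = V_out/R = 7509.4/(1.44×10^6) = 0.0052149 A.
P_out = V_out I_out = 7509.4 × 0.0052149 = 39.161 W.
P_in = P_out/η = 39.161/0.834 = 46.955 W.
I_in = P_in/V_in = 46.955/220 = 0.213 A.

I_in ≈ 0.213 A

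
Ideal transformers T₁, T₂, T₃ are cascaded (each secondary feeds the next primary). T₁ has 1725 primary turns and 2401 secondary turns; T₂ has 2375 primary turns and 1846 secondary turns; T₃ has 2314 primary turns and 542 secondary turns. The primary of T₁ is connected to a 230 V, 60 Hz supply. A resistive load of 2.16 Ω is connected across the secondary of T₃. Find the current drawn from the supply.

I_supply ≈ 6.84 A

Secondary of T₁: V = 230.00 × 2401/1725 = 320.13 V.
Secondary of T₂: V = 320.13 × 1846/2375 = 248.83 V.
Secondary of T₃: V = 248.83 × 542/2314 = 58.282 V.
I_load = 58.282/2.16 = 26.982 A, so P_out = 58.282 × 26.982 = 1572.6 W.
All ideal ⇒ P_in = P_out, so I_supply = 1572.6/230 = 6.84 A.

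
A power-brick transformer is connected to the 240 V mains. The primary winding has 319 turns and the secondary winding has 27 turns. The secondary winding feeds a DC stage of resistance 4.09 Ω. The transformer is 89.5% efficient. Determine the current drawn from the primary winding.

I_p ≈ 0.470 A

V_s = 240 × 27/319 = 20.313 V.
I_s = V_s/R = 20.313/4.09 = 4.9666 A.
P_out = V_s I_s = 20.313 × 4.9666 = 100.89 W.
P_in = P_out/η = 100.89/0.895 = 112.73 W.
I_p = P_in/V_p = 112.73/240 = 0.470 A.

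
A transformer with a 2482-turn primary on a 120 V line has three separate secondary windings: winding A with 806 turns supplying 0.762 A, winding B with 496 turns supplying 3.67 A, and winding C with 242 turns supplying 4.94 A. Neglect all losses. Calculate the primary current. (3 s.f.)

V_A = 120 × 806/2482 = 38.969 V; V_B = 120 × 496/2482 = 23.981 V; V_C = 120 × 242/2482 = 11.700 V.
P_out = V_A I_A + V_B I_B + V_C I_C = 38.969×0.762 + 23.981×3.67 + 11.700×4.94 = 29.694 + 88.009 + 57.799 = 175.50 W.
Ideal ⇒ P_in = P_out, so I_p = P_out/V_p = 175.50/120 = 1.46 A.

I_p ≈ 1.46 A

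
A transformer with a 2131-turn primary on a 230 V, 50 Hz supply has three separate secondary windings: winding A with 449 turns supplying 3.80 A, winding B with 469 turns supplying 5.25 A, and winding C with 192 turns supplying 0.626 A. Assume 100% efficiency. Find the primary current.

V_A = 230 × 449/2131 = 48.461 V; V_B = 230 × 469/2131 = 50.619 V; V_C = 230 × 192/2131 = 20.723 V.
P_out = V_A I_A + V_B I_B + V_C I_C = 48.461×3.80 + 50.619×5.25 + 20.723×0.626 = 184.15 + 265.75 + 12.972 = 462.88 W.
Ideal ⇒ P_in = P_out, so I_p = P_out/V_p = 462.88/230 = 2.01 A.

I_p ≈ 2.01 A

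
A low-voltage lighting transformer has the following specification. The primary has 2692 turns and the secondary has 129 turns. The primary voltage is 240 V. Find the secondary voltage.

V_s/V_p = N_s/N_p, so V_s = 240 × 129/2692 = 11.5 V.

V_s ≈ 11.5 V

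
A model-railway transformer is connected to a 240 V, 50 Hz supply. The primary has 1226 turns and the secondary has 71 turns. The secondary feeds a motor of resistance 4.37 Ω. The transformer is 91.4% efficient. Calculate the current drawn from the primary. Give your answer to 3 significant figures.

I_p ≈ 0.202 A

V_s = 240 × 71/1226 = 13.899 V.
I_s = V_s/R = 13.899/4.37 = 3.1805 A.
P_out = V_s I_s = 13.899 × 3.1805 = 44.206 W.
P_in = P_out/η = 44.206/0.914 = 48.365 W.
I_p = P_in/V_p = 48.365/240 = 0.202 A.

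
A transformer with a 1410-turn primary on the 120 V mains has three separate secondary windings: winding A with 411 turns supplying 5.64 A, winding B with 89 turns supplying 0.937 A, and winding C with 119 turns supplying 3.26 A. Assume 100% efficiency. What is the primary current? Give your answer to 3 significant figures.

V_A = 120 × 411/1410 = 34.979 V; V_B = 120 × 89/1410 = 7.5745 V; V_C = 120 × 119/1410 = 10.128 V.
P_out = V_A I_A + V_B I_B + V_C I_C = 34.979×5.64 + 7.5745×0.937 + 10.128×3.26 = 197.28 + 7.0973 + 33.016 = 237.39 W.
Ideal ⇒ P_in = P_out, so I_p = P_out/V_p = 237.39/120 = 1.98 A.

I_p ≈ 1.98 A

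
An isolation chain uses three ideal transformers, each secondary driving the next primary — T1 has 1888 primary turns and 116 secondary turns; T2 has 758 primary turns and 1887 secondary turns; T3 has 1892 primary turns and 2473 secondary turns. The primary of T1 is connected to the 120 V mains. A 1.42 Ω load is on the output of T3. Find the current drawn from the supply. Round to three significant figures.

Secondary of T1: V = 120.00 × 116/1888 = 7.3729 V.
Secondary of T2: V = 7.3729 × 1887/758 = 18.354 V.
Secondary of T3: V = 18.354 × 2473/1892 = 23.991 V.
I_load = 23.991/1.42 = 16.895 A, so P_out = 23.991 × 16.895 = 405.32 W.
All ideal ⇒ P_in = P_out, so I_supply = 405.32/120 = 3.38 A.

I_supply ≈ 3.38 A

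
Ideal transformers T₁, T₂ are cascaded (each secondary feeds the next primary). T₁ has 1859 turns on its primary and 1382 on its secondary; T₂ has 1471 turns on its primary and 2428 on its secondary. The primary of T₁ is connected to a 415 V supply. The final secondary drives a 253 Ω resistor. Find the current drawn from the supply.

After T₁: V = 415.00 × 1382/1859 = 308.52 V.
After T₂: V = 308.52 × 2428/1471 = 509.23 V.
I_load = 509.23/253 = 2.0128 A, so P_out = 509.23 × 2.0128 = 1025.0 W.
All ideal ⇒ P_in = P_out, so I_supply = 1025.0/415 = 2.47 A.

I_supply ≈ 2.47 A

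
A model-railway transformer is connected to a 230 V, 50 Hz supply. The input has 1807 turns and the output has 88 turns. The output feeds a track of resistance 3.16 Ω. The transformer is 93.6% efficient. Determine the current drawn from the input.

I_in ≈ 0.184 A

V_out = 230 × 88/1807 = 11.201 V.
I_out = V_out/R = 11.201/3.16 = 3.5446 A.
P_out = V_out I_out = 11.201 × 3.5446 = 39.702 W.
P_in = P_out/η = 39.702/0.936 = 42.417 W.
I_in = P_in/V_in = 42.417/230 = 0.184 A.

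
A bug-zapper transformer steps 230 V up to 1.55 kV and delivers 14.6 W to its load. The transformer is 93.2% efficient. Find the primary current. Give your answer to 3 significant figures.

P_in = P_out/η = 14.6/0.932 = 15.665 W.
I_p = P_in/V_p = 15.665/230 = 0.0681 A.

I_p ≈ 0.0681 A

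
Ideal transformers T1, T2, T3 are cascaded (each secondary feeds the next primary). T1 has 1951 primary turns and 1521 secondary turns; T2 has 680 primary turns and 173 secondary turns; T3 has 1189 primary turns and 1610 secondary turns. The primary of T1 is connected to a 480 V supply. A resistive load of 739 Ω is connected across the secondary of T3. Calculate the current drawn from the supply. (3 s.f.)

Secondary of T1: V = 480.00 × 1521/1951 = 374.21 V.
Secondary of T2: V = 374.21 × 173/680 = 95.203 V.
Secondary of T3: V = 95.203 × 1610/1189 = 128.91 V.
I_load = 128.91/739 = 0.17444 A, so P_out = 128.91 × 0.17444 = 22.488 W.
All ideal ⇒ P_in = P_out, so I_supply = 22.488/480 = 0.0468 A.

I_supply ≈ 0.0468 A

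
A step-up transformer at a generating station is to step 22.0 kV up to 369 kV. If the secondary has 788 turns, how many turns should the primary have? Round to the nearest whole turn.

N_p/N_s = V_p/V_s, so N_p = 788 × 22000/369000 = 47.0 ≈ 47 turns.

N_p = 47 turns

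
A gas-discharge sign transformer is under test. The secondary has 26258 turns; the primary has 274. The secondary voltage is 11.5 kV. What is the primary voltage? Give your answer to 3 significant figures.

V_p/V_s = N_p/N_s, so V_p = 11500 × 274/26258 = 120 V.

V_p ≈ 120 V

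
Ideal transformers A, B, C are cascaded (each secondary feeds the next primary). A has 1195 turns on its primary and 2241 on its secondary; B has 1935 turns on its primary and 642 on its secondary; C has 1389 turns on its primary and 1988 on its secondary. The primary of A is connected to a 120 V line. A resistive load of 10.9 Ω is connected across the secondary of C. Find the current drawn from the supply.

I_supply ≈ 8.73 A

Secondary of A: V = 120.00 × 2241/1195 = 225.04 V.
Secondary of B: V = 225.04 × 642/1935 = 74.664 V.
Secondary of C: V = 74.664 × 1988/1389 = 106.86 V.
I_load = 106.86/10.9 = 9.8039 A, so P_out = 106.86 × 9.8039 = 1047.7 W.
All ideal ⇒ P_in = P_out, so I_supply = 1047.7/120 = 8.73 A.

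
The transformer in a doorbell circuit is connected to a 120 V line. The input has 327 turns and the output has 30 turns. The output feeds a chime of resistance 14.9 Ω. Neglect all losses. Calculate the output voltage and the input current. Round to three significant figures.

V_out ≈ 11.0 V, I_in ≈ 0.0678 A

V_out = V_in × N_out/N_in = 120 × 30/327 = 11.009 V.
I_out = V_out/R = 11.009/14.9 = 0.73887 A.
I_in = I_out × N_out/N_in = 0.73887 × 30/327 = 0.0678 A.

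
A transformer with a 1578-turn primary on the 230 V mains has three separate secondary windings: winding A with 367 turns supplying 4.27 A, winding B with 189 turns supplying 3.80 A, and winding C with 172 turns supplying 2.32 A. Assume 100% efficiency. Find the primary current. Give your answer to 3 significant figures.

I_p ≈ 1.70 A

V_A = 230 × 367/1578 = 53.492 V; V_B = 230 × 189/1578 = 27.548 V; V_C = 230 × 172/1578 = 25.070 V.
P_out = V_A I_A + V_B I_B + V_C I_C = 53.492×4.27 + 27.548×3.80 + 25.070×2.32 = 228.41 + 104.68 + 58.162 = 391.25 W.
Ideal ⇒ P_in = P_out, so I_p = P_out/V_p = 391.25/230 = 1.70 A.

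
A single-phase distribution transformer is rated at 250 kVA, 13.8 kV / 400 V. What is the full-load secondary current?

I_s ≈ 625 A

I_s = S/V_s = 250000/400 = 625 A.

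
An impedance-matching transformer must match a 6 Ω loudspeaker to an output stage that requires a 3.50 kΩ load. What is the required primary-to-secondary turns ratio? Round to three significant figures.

Z_p/Z_s = (N_p/N_s)², so N_p/N_s = √(3500/6) = √583 = 24.2.

N_p/N_s ≈ 24.2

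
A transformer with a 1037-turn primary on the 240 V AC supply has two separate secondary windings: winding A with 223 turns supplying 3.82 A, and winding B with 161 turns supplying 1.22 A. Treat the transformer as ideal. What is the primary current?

I_p ≈ 1.01 A

V_A = 240 × 223/1037 = 51.610 V; V_B = 240 × 161/1037 = 37.261 V.
P_out = V_A I_A + V_B I_B = 51.610×3.82 + 37.261×1.22 = 197.15 + 45.459 = 242.61 W.
Ideal ⇒ P_in = P_out, so I_p = P_out/V_p = 242.61/240 = 1.01 A.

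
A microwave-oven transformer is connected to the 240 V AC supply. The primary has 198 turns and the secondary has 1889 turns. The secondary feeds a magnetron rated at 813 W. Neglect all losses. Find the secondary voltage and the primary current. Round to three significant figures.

V_s ≈ 2290 V, I_p ≈ 3.39 A

V_s = V_p × N_s/N_p = 240 × 1889/198 = 2289.7 V.
I_s = P/V_s = 813/2289.7 = 0.35507 A.
I_p = I_s × N_s/N_p = 0.35507 × 1889/198 = 3.39 A.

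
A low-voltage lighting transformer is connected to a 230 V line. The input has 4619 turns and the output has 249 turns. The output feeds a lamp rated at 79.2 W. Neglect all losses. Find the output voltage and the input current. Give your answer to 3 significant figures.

V_out = V_in × N_out/N_in = 230 × 249/4619 = 12.399 V.
I_out = P/V_out = 79.2/12.399 = 6.3877 A.
I_in = I_out × N_out/N_in = 6.3877 × 249/4619 = 0.344 A.

V_out ≈ 12.4 V, I_in ≈ 0.344 A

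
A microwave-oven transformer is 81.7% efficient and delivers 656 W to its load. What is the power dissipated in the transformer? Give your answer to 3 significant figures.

P_loss ≈ 147 W

P_in = P_out/η = 656/0.817 = 802.938 W.
P_loss = P_in − P_out = 802.938 − 656 = 147 W.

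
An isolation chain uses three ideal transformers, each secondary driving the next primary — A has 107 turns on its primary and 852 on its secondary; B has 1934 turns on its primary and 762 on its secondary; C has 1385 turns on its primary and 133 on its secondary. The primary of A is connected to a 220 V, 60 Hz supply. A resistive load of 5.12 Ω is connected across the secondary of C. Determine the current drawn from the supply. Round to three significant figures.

I_supply ≈ 3.90 A

Secondary of A: V = 220.00 × 852/107 = 1751.8 V.
Secondary of B: V = 1751.8 × 762/1934 = 690.20 V.
Secondary of C: V = 690.20 × 133/1385 = 66.279 V.
I_load = 66.279/5.12 = 12.945 A, so P_out = 66.279 × 12.945 = 858.00 W.
All ideal ⇒ P_in = P_out, so I_supply = 858.00/220 = 3.90 A.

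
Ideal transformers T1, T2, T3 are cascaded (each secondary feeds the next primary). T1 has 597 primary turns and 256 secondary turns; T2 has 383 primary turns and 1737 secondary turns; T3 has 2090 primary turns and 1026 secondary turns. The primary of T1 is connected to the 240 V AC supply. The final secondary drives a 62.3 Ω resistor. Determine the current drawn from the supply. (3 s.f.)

I_supply ≈ 3.51 A

Secondary of T1: V = 240.00 × 256/597 = 102.91 V.
Secondary of T2: V = 102.91 × 1737/383 = 466.74 V.
Secondary of T3: V = 466.74 × 1026/2090 = 229.13 V.
I_load = 229.13/62.3 = 3.6778 A, so P_out = 229.13 × 3.6778 = 842.69 W.
All ideal ⇒ P_in = P_out, so I_supply = 842.69/240 = 3.51 A.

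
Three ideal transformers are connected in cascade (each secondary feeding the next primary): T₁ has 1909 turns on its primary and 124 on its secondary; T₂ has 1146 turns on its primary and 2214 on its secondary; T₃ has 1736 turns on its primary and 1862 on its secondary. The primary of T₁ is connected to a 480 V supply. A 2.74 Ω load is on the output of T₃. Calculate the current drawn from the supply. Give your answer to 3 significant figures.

Secondary of T₁: V = 480.00 × 124/1909 = 31.179 V.
Secondary of T₂: V = 31.179 × 2214/1146 = 60.235 V.
Secondary of T₃: V = 60.235 × 1862/1736 = 64.607 V.
I_load = 64.607/2.74 = 23.579 A, so P_out = 64.607 × 23.579 = 1523.4 W.
All ideal ⇒ P_in = P_out, so I_supply = 1523.4/480 = 3.17 A.

I_supply ≈ 3.17 A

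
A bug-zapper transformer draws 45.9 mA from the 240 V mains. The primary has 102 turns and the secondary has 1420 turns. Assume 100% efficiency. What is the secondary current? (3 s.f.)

I_s/I_p = N_p/N_s, so I_s = 0.0459 × 102/1420 = 0.00330 A.

I_s ≈ 0.00330 A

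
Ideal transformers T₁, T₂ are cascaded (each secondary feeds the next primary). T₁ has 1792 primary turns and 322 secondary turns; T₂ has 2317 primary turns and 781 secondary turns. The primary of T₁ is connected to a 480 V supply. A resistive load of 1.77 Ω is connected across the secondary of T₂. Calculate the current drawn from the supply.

I_supply ≈ 0.995 A

Secondary of T₁: V = 480.00 × 322/1792 = 86.250 V.
Secondary of T₂: V = 86.250 × 781/2317 = 29.073 V.
I_load = 29.073/1.77 = 16.425 A, so P_out = 29.073 × 16.425 = 477.52 W.
All ideal ⇒ P_in = P_out, so I_supply = 477.52/480 = 0.995 A.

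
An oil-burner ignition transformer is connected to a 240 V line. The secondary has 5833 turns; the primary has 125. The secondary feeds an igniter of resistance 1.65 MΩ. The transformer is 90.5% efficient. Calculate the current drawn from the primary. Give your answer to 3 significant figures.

V_s = 240 × 5833/125 = 11199 V.
I_s = V_s/R = 11199/(1.65×10^6) = 0.0067875 A.
P_out = V_s I_s = 11199 × 0.0067875 = 76.016 W.
P_in = P_out/η = 76.016/0.905 = 83.995 W.
I_p = P_in/V_p = 83.995/240 = 0.350 A.

I_p ≈ 0.350 A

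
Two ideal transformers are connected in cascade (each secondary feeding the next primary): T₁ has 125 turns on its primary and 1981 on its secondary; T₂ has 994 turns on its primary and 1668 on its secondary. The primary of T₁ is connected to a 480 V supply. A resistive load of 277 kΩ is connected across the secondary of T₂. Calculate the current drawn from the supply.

I_supply ≈ 1.23 A

After T₁: V = 480.00 × 1981/125 = 7607.0 V.
After T₂: V = 7607.0 × 1668/994 = 12765 V.
I_load = 12765/277000 = 0.046084 A, so P_out = 12765 × 0.046084 = 588.26 W.
All ideal ⇒ P_in = P_out, so I_supply = 588.26/480 = 1.23 A.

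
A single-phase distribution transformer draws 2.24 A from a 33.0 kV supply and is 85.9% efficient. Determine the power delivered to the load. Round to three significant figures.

P_in = V_in I_in = 33000 × 2.24 = 73920 W.
P_out = η P_in = 0.859 × 73920 = 63500 W.

P_out ≈ 63500 W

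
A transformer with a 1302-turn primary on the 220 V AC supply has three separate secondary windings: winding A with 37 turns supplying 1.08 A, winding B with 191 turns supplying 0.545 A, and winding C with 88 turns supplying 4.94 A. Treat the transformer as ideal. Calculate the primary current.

I_p ≈ 0.445 A

V_A = 220 × 37/1302 = 6.2519 V; V_B = 220 × 191/1302 = 32.273 V; V_C = 220 × 88/1302 = 14.869 V.
P_out = V_A I_A + V_B I_B + V_C I_C = 6.2519×1.08 + 32.273×0.545 + 14.869×4.94 = 6.7521 + 17.589 + 73.455 = 97.796 W.
Ideal ⇒ P_in = P_out, so I_p = P_out/V_p = 97.796/220 = 0.445 A.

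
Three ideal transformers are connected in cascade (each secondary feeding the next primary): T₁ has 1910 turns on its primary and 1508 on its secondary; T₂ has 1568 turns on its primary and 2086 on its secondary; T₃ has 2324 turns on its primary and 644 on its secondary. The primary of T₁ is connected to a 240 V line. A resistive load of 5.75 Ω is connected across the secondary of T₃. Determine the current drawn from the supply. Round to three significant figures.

Secondary of T₁: V = 240.00 × 1508/1910 = 189.49 V.
Secondary of T₂: V = 189.49 × 2086/1568 = 252.09 V.
Secondary of T₃: V = 252.09 × 644/2324 = 69.855 V.
I_load = 69.855/5.75 = 12.149 A, so P_out = 69.855 × 12.149 = 848.65 W.
All ideal ⇒ P_in = P_out, so I_supply = 848.65/240 = 3.54 A.

I_supply ≈ 3.54 A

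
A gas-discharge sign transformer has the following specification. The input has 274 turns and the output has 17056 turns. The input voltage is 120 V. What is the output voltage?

V_out/V_in = N_out/N_in, so V_out = 120 × 17056/274 = 7470 V.

V_out ≈ 7470 V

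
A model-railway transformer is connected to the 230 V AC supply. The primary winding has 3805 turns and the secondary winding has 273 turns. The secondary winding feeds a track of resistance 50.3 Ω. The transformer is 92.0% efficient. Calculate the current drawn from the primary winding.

I_p ≈ 0.0256 A

V_s = 230 × 273/3805 = 16.502 V.
I_s = V_s/R = 16.502/50.3 = 0.32807 A.
P_out = V_s I_s = 16.502 × 0.32807 = 5.4138 W.
P_in = P_out/η = 5.4138/0.920 = 5.8846 W.
I_p = P_in/V_p = 5.8846/230 = 0.0256 A.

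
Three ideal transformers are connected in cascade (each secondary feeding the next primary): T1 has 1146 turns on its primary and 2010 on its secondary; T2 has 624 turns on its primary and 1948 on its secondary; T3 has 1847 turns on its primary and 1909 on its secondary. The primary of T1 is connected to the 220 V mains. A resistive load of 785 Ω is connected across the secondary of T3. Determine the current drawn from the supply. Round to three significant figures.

Secondary of T1: V = 220.00 × 2010/1146 = 385.86 V.
Secondary of T2: V = 385.86 × 1948/624 = 1204.6 V.
Secondary of T3: V = 1204.6 × 1909/1847 = 1245.0 V.
I_load = 1245.0/785 = 1.5860 A, so P_out = 1245.0 × 1.5860 = 1974.6 W.
All ideal ⇒ P_in = P_out, so I_supply = 1974.6/220 = 8.98 A.

I_supply ≈ 8.98 A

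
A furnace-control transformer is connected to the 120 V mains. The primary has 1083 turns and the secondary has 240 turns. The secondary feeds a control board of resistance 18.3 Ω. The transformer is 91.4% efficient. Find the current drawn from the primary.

V_s = 120 × 240/1083 = 26.593 V.
I_s = V_s/R = 26.593/18.3 = 1.4532 A.
P_out = V_s I_s = 26.593 × 1.4532 = 38.644 W.
P_in = P_out/η = 38.644/0.914 = 42.280 W.
I_p = P_in/V_p = 42.280/120 = 0.352 A.

I_p ≈ 0.352 A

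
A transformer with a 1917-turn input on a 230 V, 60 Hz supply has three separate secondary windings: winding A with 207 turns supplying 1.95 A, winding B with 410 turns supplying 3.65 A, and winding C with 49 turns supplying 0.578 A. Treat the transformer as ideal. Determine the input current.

I_in ≈ 1.01 A

V_A = 230 × 207/1917 = 24.836 V; V_B = 230 × 410/1917 = 49.191 V; V_C = 230 × 49/1917 = 5.8790 V.
P_out = V_A I_A + V_B I_B + V_C I_C = 24.836×1.95 + 49.191×3.65 + 5.8790×0.578 = 48.430 + 179.55 + 3.3980 = 231.38 W.
Ideal ⇒ P_in = P_out, so I_in = P_out/V_in = 231.38/230 = 1.01 A.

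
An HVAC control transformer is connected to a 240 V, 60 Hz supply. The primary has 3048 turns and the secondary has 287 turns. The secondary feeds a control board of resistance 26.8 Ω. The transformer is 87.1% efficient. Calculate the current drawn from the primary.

I_p ≈ 0.0912 A

V_s = 240 × 287/3048 = 22.598 V.
I_s = V_s/R = 22.598/26.8 = 0.84322 A.
P_out = V_s I_s = 22.598 × 0.84322 = 19.056 W.
P_in = P_out/η = 19.056/0.871 = 21.878 W.
I_p = P_in/V_p = 21.878/240 = 0.0912 A.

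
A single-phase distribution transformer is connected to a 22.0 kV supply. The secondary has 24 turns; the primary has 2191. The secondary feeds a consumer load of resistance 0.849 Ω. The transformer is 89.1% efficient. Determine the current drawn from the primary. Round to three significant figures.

I_p ≈ 3.49 A

V_s = 22000 × 24/2191 = 240.99 V.
I_s = V_s/R = 240.99/0.849 = 283.85 A.
P_out = V_s I_s = 240.99 × 283.85 = 68403 W.
P_in = P_out/η = 68403/0.891 = 76771 W.
I_p = P_in/V_p = 76771/22000 = 3.49 A.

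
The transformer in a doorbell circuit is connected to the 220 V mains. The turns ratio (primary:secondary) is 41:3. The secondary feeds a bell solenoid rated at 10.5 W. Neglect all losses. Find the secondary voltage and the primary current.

V_s ≈ 16.1 V, I_p ≈ 0.0477 A

V_s = V_p × N_s/N_p = 220 × 3/41 = 16.098 V.
I_s = P/V_s = 10.5/16.098 = 0.65227 A.
I_p = I_s × N_s/N_p = 0.65227 × 3/41 = 0.0477 A.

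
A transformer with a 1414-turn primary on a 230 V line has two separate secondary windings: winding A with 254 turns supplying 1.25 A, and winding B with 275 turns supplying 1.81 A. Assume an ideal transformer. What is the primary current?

I_p ≈ 0.577 A

V_A = 230 × 254/1414 = 41.315 V; V_B = 230 × 275/1414 = 44.731 V.
P_out = V_A I_A + V_B I_B = 41.315×1.25 + 44.731×1.81 = 51.644 + 80.964 = 132.61 W.
Ideal ⇒ P_in = P_out, so I_p = P_out/V_p = 132.61/230 = 0.577 A.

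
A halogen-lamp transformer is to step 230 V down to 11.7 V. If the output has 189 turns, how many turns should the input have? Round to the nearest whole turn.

N_in = 3715 turns

N_in/N_out = V_in/V_out, so N_in = 189 × 230/11.7 = 3715.4 ≈ 3715 turns.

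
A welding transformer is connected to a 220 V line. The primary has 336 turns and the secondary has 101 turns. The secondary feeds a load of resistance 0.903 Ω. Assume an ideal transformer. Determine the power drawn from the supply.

P ≈ 4840 W

V_s = V_p × N_s/N_p = 220 × 101/336 = 66.131 V.
I_s = V_s/R = 66.131/0.903 = 73.235 A.
I_p = I_s × N_s/N_p = 73.235 × 101/336 = 22.014 A.
P = V_p I_p = 220 × 22.014 = 4840 W.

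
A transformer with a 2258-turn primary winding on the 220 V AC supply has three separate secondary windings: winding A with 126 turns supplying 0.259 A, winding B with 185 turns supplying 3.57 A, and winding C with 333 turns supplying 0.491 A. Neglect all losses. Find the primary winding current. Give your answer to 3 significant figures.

I_p ≈ 0.379 A

V_A = 220 × 126/2258 = 12.276 V; V_B = 220 × 185/2258 = 18.025 V; V_C = 220 × 333/2258 = 32.445 V.
P_out = V_A I_A + V_B I_B + V_C I_C = 12.276×0.259 + 18.025×3.57 + 32.445×0.491 = 3.1796 + 64.349 + 15.930 = 83.458 W.
Ideal ⇒ P_in = P_out, so I_p = P_out/V_p = 83.458/220 = 0.379 A.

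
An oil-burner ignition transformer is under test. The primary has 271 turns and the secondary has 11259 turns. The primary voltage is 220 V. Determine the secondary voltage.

V_s ≈ 9140 V

V_s/V_p = N_s/N_p, so V_s = 220 × 11259/271 = 9140 V.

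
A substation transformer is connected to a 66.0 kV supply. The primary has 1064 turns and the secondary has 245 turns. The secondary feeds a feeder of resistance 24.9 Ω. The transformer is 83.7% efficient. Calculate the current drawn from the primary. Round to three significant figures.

I_p ≈ 168 A

V_s = 66000 × 245/1064 = 15197 V.
I_s = V_s/R = 15197/24.9 = 610.34 A.
P_out = V_s I_s = 15197 × 610.34 = 9.2755×10^6 W.
P_in = P_out/η = 9.2755×10^6/0.837 = 1.1082×10^7 W.
I_p = P_in/V_p = 1.1082×10^7/66000 = 168 A.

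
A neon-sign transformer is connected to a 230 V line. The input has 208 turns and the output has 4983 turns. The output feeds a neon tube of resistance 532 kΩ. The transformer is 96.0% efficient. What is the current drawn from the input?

V_out = 230 × 4983/208 = 5510.0 V.
I_out = V_out/R = 5510.0/532000 = 0.010357 A.
P_out = V_out I_out = 5510.0 × 0.010357 = 57.069 W.
P_in = P_out/η = 57.069/0.960 = 59.447 W.
I_in = P_in/V_in = 59.447/230 = 0.258 A.

I_in ≈ 0.258 A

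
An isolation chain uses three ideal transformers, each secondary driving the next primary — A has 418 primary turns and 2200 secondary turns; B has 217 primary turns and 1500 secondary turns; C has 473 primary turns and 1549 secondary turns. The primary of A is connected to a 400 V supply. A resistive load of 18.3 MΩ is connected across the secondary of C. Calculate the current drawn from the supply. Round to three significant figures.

After A: V = 400.00 × 2200/418 = 2105.3 V.
After B: V = 2105.3 × 1500/217 = 14553 V.
After C: V = 14553 × 1549/473 = 47657 V.
I_load = 47657/(1.83×10^7) = 0.0026042 A, so P_out = 47657 × 0.0026042 = 124.11 W.
All ideal ⇒ P_in = P_out, so I_supply = 124.11/400 = 0.310 A.

I_supply ≈ 0.310 A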